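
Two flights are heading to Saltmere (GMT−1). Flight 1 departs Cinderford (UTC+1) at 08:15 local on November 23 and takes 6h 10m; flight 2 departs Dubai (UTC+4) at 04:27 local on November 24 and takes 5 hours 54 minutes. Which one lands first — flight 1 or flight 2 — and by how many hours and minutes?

the first, by 16 hours 56 minutes

Flight 1 in UTC: 08:15 − 1:00 = 07:15 on Nov 23.
+6 hours and 10 minutes → arrive 13:25 UTC on Nov 23.
Flight 2 in UTC: 04:27 − 4:00 = 00:27 on Nov 24.
+5 hours and 54 minutes → arrive 06:21 UTC on Nov 24.
Flight 1 lands earlier by 16 hours 56 minutes.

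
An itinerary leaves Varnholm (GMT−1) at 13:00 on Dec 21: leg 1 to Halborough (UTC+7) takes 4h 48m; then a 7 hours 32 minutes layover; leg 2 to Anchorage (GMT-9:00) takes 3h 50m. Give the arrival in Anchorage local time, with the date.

Convert departure to UTC: 13:00 + 1:00 = 14:00 UTC on Dec 21.
Add 4 hours 48 minutes leg 1 → 18:48 UTC.
Add 7 hours 32 minutes layover in Halborough → 02:20 UTC (Dec 22).
Add 3 hours 50 minutes leg 2 → 06:10 UTC.
Anchorage is UTC−9:00, so local arrival = 06:10 − 9:00 = 21:10 on Dec 21.

21:10 on December 21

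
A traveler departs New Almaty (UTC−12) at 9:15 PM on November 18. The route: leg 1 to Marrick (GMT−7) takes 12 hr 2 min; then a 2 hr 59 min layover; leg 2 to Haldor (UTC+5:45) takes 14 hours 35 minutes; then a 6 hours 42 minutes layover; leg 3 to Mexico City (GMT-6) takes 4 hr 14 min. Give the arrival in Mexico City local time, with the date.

7:47 PM on November 20

Convert departure to UTC: 9:15 PM + 12:00 = 9:15 AM UTC on Nov 19.
Add 12 hours and 2 minutes leg 1 → 9:17 PM UTC.
Add 2 hours 59 minutes layover in Marrick → 12:16 AM UTC (Nov 20).
Add 14 hours and 35 minutes leg 2 → 2:51 PM UTC.
Add 6 hours and 42 minutes layover in Haldor → 9:33 PM UTC.
Add 4 hours and 14 minutes leg 3 → 1:47 AM UTC (Nov 21).
Mexico City is UTC−6:00, so local arrival = 1:47 AM − 6:00 = 7:47 PM on Nov 20.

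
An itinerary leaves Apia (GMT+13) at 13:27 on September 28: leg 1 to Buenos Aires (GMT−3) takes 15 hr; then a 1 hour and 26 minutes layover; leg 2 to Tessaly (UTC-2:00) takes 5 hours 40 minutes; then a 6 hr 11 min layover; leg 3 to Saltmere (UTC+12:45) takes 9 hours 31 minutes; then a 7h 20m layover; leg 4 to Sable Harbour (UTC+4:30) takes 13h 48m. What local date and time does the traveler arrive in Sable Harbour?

15:53 on September 30

Convert departure to UTC: 13:27 − 13:00 = 00:27 UTC on Sep 28.
Add 15 hours leg 1 → 15:27 UTC.
Add 1 hour and 26 minutes layover in Buenos Aires → 16:53 UTC.
Add 5 hours and 40 minutes leg 2 → 22:33 UTC.
Add 6 hours 11 minutes layover in Tessaly → 04:44 UTC (Sep 29).
Add 9 hours and 31 minutes leg 3 → 14:15 UTC.
Add 7 hours 20 minutes layover in Saltmere → 21:35 UTC.
Add 13 hours and 48 minutes leg 4 → 11:23 UTC (Sep 30).
Sable Harbour is UTC+4:30, so local arrival = 11:23 + 4:30 = 15:53 on Sep 30.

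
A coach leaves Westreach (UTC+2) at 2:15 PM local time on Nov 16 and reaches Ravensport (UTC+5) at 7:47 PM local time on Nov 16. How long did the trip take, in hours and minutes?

Ravensport is 3:00 ahead of Westreach.
Clock-face elapsed time (ignoring zones) is 5 hours 32 minutes.
Actual elapsed = 5 hours 32 minutes − 3:00 = 2 hours 32 minutes.

2 hours 32 minutes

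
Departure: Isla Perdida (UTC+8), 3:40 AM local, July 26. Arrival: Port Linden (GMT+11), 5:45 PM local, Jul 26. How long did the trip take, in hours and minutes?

11 hours 5 minutes

Departure in UTC: 3:40 AM − 8:00 = 7:40 PM on Jul 25.
Arrival in UTC: 5:45 PM − 11:00 = 6:45 AM on Jul 26.
Elapsed = 6:45 AM − 7:40 PM (+1 day) = 11 hours 5 minutes.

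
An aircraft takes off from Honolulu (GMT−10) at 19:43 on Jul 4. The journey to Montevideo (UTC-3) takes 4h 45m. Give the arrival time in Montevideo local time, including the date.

07:28 on Jul 5

Convert departure to UTC: 19:43 + 10:00 = 05:43 UTC on Jul 5.
Add 4 hours and 45 minutes travel time → 10:28 UTC.
Montevideo is UTC−3:00, so local arrival = 10:28 − 3:00 = 07:28 on Jul 5.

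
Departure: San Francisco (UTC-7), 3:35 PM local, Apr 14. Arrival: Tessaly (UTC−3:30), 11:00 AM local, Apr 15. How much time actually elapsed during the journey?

Departure in UTC: 3:35 PM + 7:00 = 10:35 PM on Apr 14.
Arrival in UTC: 11:00 AM + 3:30 = 2:30 PM on Apr 15.
Elapsed = 2:30 PM − 10:35 PM (+1 day) = 15 hours 55 minutes.

15 hours 55 minutes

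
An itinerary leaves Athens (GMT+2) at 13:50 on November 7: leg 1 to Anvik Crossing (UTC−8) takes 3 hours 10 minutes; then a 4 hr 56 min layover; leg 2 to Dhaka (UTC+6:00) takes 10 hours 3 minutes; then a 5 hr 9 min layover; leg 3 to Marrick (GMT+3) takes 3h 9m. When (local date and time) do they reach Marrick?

Convert departure to UTC: 13:50 − 2:00 = 11:50 UTC on Nov 7.
Add 3 hours 10 minutes leg 1 → 15:00 UTC.
Add 4 hours 56 minutes layover in Anvik Crossing → 19:56 UTC.
Add 10 hours 3 minutes leg 2 → 05:59 UTC (Nov 8).
Add 5 hours 9 minutes layover in Dhaka → 11:08 UTC.
Add 3 hours and 9 minutes leg 3 → 14:17 UTC.
Marrick is UTC+3:00, so local arrival = 14:17 + 3:00 = 17:17 on Nov 8.

17:17 on November 8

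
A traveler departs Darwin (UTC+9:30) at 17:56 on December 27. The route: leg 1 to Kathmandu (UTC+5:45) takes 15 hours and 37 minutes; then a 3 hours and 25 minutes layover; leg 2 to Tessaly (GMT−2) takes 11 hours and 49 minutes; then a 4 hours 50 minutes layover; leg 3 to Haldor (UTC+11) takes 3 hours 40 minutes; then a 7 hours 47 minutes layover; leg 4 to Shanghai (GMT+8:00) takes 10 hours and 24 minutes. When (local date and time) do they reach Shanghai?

01:58 on December 30

Convert departure to UTC: 17:56 − 9:30 = 08:26 UTC on Dec 27.
Add 15 hours 37 minutes leg 1 → 00:03 UTC (Dec 28).
Add 3 hours 25 minutes layover in Kathmandu → 03:28 UTC.
Add 11 hours 49 minutes leg 2 → 15:17 UTC.
Add 4 hours and 50 minutes layover in Tessaly → 20:07 UTC.
Add 3 hours and 40 minutes leg 3 → 23:47 UTC.
Add 7 hours 47 minutes layover in Haldor → 07:34 UTC (Dec 29).
Add 10 hours and 24 minutes leg 4 → 17:58 UTC.
Shanghai is UTC+8:00, so local arrival = 17:58 + 8:00 = 01:58 on Dec 30.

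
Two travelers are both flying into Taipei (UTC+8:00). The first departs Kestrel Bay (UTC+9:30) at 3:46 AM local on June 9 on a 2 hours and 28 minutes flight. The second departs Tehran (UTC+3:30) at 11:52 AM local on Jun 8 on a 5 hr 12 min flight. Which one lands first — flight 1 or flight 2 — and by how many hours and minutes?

the second, by 7 hours 10 minutes

Flight 1 in UTC: 3:46 AM − 9:30 = 6:16 PM on Jun 8.
+2 hours and 28 minutes → arrive 8:44 PM UTC on Jun 8.
Flight 2 in UTC: 11:52 AM − 3:30 = 8:22 AM on Jun 8.
+5 hours and 12 minutes → arrive 1:34 PM UTC on Jun 8.
Flight 2 lands earlier by 7 hours 10 minutes.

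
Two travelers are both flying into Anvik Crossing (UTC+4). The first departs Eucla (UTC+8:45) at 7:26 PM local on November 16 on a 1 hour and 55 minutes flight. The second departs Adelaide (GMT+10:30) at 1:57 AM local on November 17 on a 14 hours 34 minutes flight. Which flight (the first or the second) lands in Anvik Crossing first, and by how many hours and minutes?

Flight 1 in UTC: 7:26 PM − 8:45 = 10:41 AM on Nov 16.
+1 hour and 55 minutes → arrive 12:36 PM UTC on Nov 16.
Flight 2 in UTC: 1:57 AM − 10:30 = 3:27 PM on Nov 16.
+14 hours and 34 minutes → arrive 6:01 AM UTC on Nov 17.
Flight 1 lands earlier by 17 hours 25 minutes.

the first, by 17 hours 25 minutes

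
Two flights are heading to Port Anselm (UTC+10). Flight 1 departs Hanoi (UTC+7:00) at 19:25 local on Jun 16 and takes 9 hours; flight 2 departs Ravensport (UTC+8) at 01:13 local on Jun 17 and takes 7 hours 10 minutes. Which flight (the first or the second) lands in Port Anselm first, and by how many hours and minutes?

the first, by 2 hours 58 minutes

Flight 1 in UTC: 19:25 − 7:00 = 12:25 on Jun 16.
+9 hours → arrive 21:25 UTC on Jun 16.
Flight 2 in UTC: 01:13 − 8:00 = 17:13 on Jun 16.
+7 hours 10 minutes → arrive 00:23 UTC on Jun 17.
Flight 1 lands earlier by 2 hours 58 minutes.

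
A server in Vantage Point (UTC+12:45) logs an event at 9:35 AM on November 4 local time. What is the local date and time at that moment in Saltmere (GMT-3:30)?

In UTC: 9:35 AM − 12:45 = 8:50 PM on Nov 3.
Saltmere is UTC−3:30: 8:50 PM − 3:30 = 5:20 PM on Nov 3.

5:20 PM on Nov 3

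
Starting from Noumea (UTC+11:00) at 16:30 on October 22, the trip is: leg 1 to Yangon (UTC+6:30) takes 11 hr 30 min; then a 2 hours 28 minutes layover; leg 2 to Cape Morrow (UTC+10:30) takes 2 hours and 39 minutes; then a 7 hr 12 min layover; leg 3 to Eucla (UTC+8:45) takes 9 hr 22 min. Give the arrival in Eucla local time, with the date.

23:26 on Oct 23

Convert departure to UTC: 16:30 − 11:00 = 05:30 UTC on Oct 22.
Add 11 hours and 30 minutes leg 1 → 17:00 UTC.
Add 2 hours 28 minutes layover in Yangon → 19:28 UTC.
Add 2 hours 39 minutes leg 2 → 22:07 UTC.
Add 7 hours 12 minutes layover in Cape Morrow → 05:19 UTC (Oct 23).
Add 9 hours and 22 minutes leg 3 → 14:41 UTC.
Eucla is UTC+8:45, so local arrival = 14:41 + 8:45 = 23:26 on Oct 23.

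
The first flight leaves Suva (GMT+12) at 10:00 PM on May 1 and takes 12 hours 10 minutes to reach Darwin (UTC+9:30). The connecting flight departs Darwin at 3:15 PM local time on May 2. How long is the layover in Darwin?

7 hours 35 minutes

Convert departure to UTC: 10:00 PM − 12:00 = 10:00 AM UTC on May 1.
Add 12 hours 10 minutes flight time → 10:10 PM UTC.
Darwin is UTC+9:30, so local arrival = 10:10 PM + 9:30 = 7:40 AM on May 2.
Layover = 3:15 PM − 7:40 AM = 7 hours 35 minutes.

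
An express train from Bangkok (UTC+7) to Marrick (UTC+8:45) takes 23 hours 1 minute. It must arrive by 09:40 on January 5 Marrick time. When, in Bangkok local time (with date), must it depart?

Target arrival in UTC: 09:40 − 8:45 = 00:55 on Jan 5.
Subtract 23 hours 1 minute → departure 01:54 UTC on Jan 4.
Bangkok is UTC+7:00: 01:54 + 7:00 = 08:54 on Jan 4.

08:54 on January 4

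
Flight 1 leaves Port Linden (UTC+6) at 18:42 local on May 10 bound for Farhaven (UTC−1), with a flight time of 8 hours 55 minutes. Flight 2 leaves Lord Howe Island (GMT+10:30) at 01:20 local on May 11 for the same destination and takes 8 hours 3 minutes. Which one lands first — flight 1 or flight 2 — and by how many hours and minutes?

the first, by 1 hour 16 minutes

Flight 1 in UTC: 18:42 − 6:00 = 12:42 on May 10.
+8 hours and 55 minutes → arrive 21:37 UTC on May 10.
Flight 2 in UTC: 01:20 − 10:30 = 14:50 on May 10.
+8 hours 3 minutes → arrive 22:53 UTC on May 10.
Flight 1 lands earlier by 1 hour 16 minutes.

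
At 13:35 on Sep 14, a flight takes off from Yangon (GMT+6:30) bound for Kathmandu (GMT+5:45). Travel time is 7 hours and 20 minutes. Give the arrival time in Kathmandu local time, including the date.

20:10 on September 14

Convert departure to UTC: 13:35 − 6:30 = 07:05 UTC on Sep 14.
Add 7 hours 20 minutes travel time → 14:25 UTC.
Kathmandu is UTC+5:45, so local arrival = 14:25 + 5:45 = 20:10 on Sep 14.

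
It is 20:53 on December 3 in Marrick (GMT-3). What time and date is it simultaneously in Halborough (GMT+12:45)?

In UTC: 20:53 + 3:00 = 23:53 on Dec 3.
Halborough is UTC+12:45: 23:53 + 12:45 = 12:38 on Dec 4.

12:38 on December 4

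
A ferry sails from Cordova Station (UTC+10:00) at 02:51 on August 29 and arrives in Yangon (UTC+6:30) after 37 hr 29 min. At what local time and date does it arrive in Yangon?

Yangon is 3:30 behind Cordova Station.
After 37 hours 29 minutes it is 16:20 (Aug 30) in Cordova Station.
Shift by the zone difference: 16:20 − 3:30 = 12:50 on Aug 30 in Yangon.

12:50 on Aug 30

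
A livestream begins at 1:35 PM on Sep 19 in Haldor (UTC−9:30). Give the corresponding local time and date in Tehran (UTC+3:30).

2:35 AM on Sep 20

Tehran is 13:00 ahead of Haldor.
Shift by the zone difference: 1:35 PM + 13:00 = 2:35 AM on Sep 20 in Tehran.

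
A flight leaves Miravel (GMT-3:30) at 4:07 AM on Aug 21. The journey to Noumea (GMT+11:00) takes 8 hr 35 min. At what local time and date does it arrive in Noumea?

Convert departure to UTC: 4:07 AM + 3:30 = 7:37 AM UTC on Aug 21.
Add 8 hours and 35 minutes travel time → 4:12 PM UTC.
Noumea is UTC+11:00, so local arrival = 4:12 PM + 11:00 = 3:12 AM on Aug 22.

3:12 AM on Aug 22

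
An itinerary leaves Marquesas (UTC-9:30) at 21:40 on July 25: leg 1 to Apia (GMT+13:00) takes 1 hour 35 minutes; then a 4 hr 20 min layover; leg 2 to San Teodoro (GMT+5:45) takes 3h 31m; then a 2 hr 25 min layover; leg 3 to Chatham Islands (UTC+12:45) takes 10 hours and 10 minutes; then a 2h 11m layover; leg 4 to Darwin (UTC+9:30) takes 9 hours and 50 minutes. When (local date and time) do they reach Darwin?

Convert departure to UTC: 21:40 + 9:30 = 07:10 UTC on Jul 26.
Add 1 hour 35 minutes leg 1 → 08:45 UTC.
Add 4 hours 20 minutes layover in Apia → 13:05 UTC.
Add 3 hours 31 minutes leg 2 → 16:36 UTC.
Add 2 hours 25 minutes layover in San Teodoro → 19:01 UTC.
Add 10 hours 10 minutes leg 3 → 05:11 UTC (Jul 27).
Add 2 hours and 11 minutes layover in Chatham Islands → 07:22 UTC.
Add 9 hours and 50 minutes leg 4 → 17:12 UTC.
Darwin is UTC+9:30, so local arrival = 17:12 + 9:30 = 02:42 on Jul 28.

02:42 on July 28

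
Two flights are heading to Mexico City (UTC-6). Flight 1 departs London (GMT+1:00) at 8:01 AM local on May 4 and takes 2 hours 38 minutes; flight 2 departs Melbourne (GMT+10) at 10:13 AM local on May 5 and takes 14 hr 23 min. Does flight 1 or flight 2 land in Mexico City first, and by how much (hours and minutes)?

Flight 1 in UTC: 8:01 AM − 1:00 = 7:01 AM on May 4.
+2 hours 38 minutes → arrive 9:39 AM UTC on May 4.
Flight 2 in UTC: 10:13 AM − 10:00 = 12:13 AM on May 5.
+14 hours 23 minutes → arrive 2:36 PM UTC on May 5.
Flight 1 lands earlier by 28 hours 57 minutes.

the first, by 28 hours 57 minutes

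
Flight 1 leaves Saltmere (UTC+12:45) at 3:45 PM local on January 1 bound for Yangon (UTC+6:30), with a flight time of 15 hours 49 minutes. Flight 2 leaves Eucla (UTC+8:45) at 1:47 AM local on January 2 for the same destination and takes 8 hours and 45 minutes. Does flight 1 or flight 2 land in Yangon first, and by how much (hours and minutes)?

Flight 1 in UTC: 3:45 PM − 12:45 = 3:00 AM on Jan 1.
+15 hours and 49 minutes → arrive 6:49 PM UTC on Jan 1.
Flight 2 in UTC: 1:47 AM − 8:45 = 5:02 PM on Jan 1.
+8 hours 45 minutes → arrive 1:47 AM UTC on Jan 2.
Flight 1 lands earlier by 6 hours 58 minutes.

the first, by 6 hours 58 minutes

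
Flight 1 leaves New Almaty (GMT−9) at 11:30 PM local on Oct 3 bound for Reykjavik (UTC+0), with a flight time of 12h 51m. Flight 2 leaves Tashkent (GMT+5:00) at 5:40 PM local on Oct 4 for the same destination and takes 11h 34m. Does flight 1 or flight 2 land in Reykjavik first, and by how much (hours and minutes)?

the first, by 2 hours 53 minutes

Flight 1 in UTC: 11:30 PM + 9:00 = 8:30 AM on Oct 4.
+12 hours 51 minutes → arrive 9:21 PM UTC on Oct 4.
Flight 2 in UTC: 5:40 PM − 5:00 = 12:40 PM on Oct 4.
+11 hours 34 minutes → arrive 12:14 AM UTC on Oct 5.
Flight 1 lands earlier by 2 hours 53 minutes.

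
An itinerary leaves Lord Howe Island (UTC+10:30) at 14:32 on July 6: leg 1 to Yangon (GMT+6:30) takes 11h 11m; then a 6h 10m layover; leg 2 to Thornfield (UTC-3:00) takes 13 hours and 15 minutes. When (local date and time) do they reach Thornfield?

07:38 on July 7

Convert departure to UTC: 14:32 − 10:30 = 04:02 UTC on Jul 6.
Add 11 hours 11 minutes leg 1 → 15:13 UTC.
Add 6 hours 10 minutes layover in Yangon → 21:23 UTC.
Add 13 hours and 15 minutes leg 2 → 10:38 UTC (Jul 7).
Thornfield is UTC−3:00, so local arrival = 10:38 − 3:00 = 07:38 on Jul 7.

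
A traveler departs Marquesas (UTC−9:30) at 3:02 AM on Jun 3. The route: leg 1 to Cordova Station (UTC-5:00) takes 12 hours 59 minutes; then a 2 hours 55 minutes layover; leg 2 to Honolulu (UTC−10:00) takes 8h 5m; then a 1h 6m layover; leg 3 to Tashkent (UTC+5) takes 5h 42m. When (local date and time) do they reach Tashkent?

12:19 AM on June 5

Convert departure to UTC: 3:02 AM + 9:30 = 12:32 PM UTC on Jun 3.
Add 12 hours and 59 minutes leg 1 → 1:31 AM UTC (Jun 4).
Add 2 hours and 55 minutes layover in Cordova Station → 4:26 AM UTC.
Add 8 hours and 5 minutes leg 2 → 12:31 PM UTC.
Add 1 hour 6 minutes layover in Honolulu → 1:37 PM UTC.
Add 5 hours and 42 minutes leg 3 → 7:19 PM UTC.
Tashkent is UTC+5:00, so local arrival = 7:19 PM + 5:00 = 12:19 AM on Jun 5.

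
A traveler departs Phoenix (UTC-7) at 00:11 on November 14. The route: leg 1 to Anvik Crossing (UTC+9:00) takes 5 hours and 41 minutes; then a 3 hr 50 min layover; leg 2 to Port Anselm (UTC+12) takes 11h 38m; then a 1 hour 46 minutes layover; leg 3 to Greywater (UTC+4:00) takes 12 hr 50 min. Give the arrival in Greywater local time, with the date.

22:56 on November 15

Convert departure to UTC: 00:11 + 7:00 = 07:11 UTC on Nov 14.
Add 5 hours and 41 minutes leg 1 → 12:52 UTC.
Add 3 hours and 50 minutes layover in Anvik Crossing → 16:42 UTC.
Add 11 hours 38 minutes leg 2 → 04:20 UTC (Nov 15).
Add 1 hour and 46 minutes layover in Port Anselm → 06:06 UTC.
Add 12 hours 50 minutes leg 3 → 18:56 UTC.
Greywater is UTC+4:00, so local arrival = 18:56 + 4:00 = 22:56 on Nov 15.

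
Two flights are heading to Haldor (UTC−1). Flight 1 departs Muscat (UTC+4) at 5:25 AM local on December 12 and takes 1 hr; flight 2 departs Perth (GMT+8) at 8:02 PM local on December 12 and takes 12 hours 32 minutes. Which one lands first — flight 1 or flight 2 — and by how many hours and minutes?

the first, by 22 hours 9 minutes

Flight 1 in UTC: 5:25 AM − 4:00 = 1:25 AM on Dec 12.
+1 hour → arrive 2:25 AM UTC on Dec 12.
Flight 2 in UTC: 8:02 PM − 8:00 = 12:02 PM on Dec 12.
+12 hours and 32 minutes → arrive 12:34 AM UTC on Dec 13.
Flight 1 lands earlier by 22 hours 9 minutes.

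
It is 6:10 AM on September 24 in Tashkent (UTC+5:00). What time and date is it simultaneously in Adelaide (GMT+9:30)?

Adelaide is 4:30 ahead of Tashkent.
Shift by the zone difference: 6:10 AM + 4:30 = 10:40 AM on Sep 24 in Adelaide.

10:40 AM on Sep 24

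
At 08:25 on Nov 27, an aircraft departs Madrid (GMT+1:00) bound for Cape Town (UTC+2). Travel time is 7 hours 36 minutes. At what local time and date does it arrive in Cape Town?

Convert departure to UTC: 08:25 − 1:00 = 07:25 UTC on Nov 27.
Add 7 hours 36 minutes travel time → 15:01 UTC.
Cape Town is UTC+2:00, so local arrival = 15:01 + 2:00 = 17:01 on Nov 27.

17:01 on November 27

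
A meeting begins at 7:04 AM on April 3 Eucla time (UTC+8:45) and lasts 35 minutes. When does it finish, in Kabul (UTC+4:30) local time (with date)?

3:24 AM on April 3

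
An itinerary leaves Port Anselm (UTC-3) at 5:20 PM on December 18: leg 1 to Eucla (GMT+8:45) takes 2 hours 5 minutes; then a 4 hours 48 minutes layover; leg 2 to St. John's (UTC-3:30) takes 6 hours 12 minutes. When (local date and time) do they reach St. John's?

Convert departure to UTC: 5:20 PM + 3:00 = 8:20 PM UTC on Dec 18.
Add 2 hours and 5 minutes leg 1 → 10:25 PM UTC.
Add 4 hours and 48 minutes layover in Eucla → 3:13 AM UTC (Dec 19).
Add 6 hours and 12 minutes leg 2 → 9:25 AM UTC.
St. John's is UTC−3:30, so local arrival = 9:25 AM − 3:30 = 5:55 AM on Dec 19.

5:55 AM on December 19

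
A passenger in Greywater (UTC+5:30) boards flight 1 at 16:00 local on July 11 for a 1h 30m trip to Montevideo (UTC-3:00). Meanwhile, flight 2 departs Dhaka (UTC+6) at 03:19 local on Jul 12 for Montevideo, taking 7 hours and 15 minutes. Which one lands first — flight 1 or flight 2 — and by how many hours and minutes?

the first, by 16 hours 34 minutes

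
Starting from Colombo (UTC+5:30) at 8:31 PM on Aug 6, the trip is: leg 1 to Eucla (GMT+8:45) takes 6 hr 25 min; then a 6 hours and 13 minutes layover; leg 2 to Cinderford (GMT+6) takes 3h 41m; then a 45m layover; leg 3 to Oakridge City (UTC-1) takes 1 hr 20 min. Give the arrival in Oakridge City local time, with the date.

8:25 AM on August 7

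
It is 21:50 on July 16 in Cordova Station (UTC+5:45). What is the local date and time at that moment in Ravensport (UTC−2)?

14:05 on July 16

Ravensport is 7:45 behind Cordova Station.
Shift by the zone difference: 21:50 − 7:45 = 14:05 on Jul 16 in Ravensport.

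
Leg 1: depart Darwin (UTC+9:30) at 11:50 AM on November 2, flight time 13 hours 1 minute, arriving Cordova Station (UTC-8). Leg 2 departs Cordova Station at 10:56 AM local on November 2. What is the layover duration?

Convert departure to UTC: 11:50 AM − 9:30 = 2:20 AM UTC on Nov 2.
Add 13 hours 1 minute flight time → 3:21 PM UTC.
Cordova Station is UTC−8:00, so local arrival = 3:21 PM − 8:00 = 7:21 AM on Nov 2.
Layover = 10:56 AM − 7:21 AM = 3 hours 35 minutes.

3 hours 35 minutes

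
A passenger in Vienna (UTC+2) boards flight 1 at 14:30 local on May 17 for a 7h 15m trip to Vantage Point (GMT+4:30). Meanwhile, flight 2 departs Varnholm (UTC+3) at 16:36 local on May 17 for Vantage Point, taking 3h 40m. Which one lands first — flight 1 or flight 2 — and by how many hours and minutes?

the second, by 2 hours 29 minutes

Flight 1 in UTC: 14:30 − 2:00 = 12:30 on May 17.
+7 hours and 15 minutes → arrive 19:45 UTC on May 17.
Flight 2 in UTC: 16:36 − 3:00 = 13:36 on May 17.
+3 hours and 40 minutes → arrive 17:16 UTC on May 17.
Flight 2 lands earlier by 2 hours 29 minutes.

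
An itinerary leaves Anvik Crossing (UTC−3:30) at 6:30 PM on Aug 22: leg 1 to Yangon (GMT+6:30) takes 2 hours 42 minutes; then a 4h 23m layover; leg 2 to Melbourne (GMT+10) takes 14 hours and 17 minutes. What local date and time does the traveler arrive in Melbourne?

Convert departure to UTC: 6:30 PM + 3:30 = 10:00 PM UTC on Aug 22.
Add 2 hours 42 minutes leg 1 → 12:42 AM UTC (Aug 23).
Add 4 hours and 23 minutes layover in Yangon → 5:05 AM UTC.
Add 14 hours and 17 minutes leg 2 → 7:22 PM UTC.
Melbourne is UTC+10:00, so local arrival = 7:22 PM + 10:00 = 5:22 AM on Aug 24.

5:22 AM on August 24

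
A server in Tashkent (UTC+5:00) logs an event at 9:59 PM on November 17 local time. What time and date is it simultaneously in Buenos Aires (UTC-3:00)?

Buenos Aires is 8:00 behind Tashkent.
Shift by the zone difference: 9:59 PM − 8:00 = 1:59 PM on Nov 17 in Buenos Aires.

1:59 PM on Nov 17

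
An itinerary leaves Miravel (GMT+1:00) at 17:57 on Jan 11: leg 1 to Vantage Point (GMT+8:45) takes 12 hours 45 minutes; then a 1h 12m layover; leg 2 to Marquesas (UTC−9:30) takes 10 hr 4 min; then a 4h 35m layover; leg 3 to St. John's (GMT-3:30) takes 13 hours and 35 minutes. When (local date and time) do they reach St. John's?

Convert departure to UTC: 17:57 − 1:00 = 16:57 UTC on Jan 11.
Add 12 hours and 45 minutes leg 1 → 05:42 UTC (Jan 12).
Add 1 hour 12 minutes layover in Vantage Point → 06:54 UTC.
Add 10 hours 4 minutes leg 2 → 16:58 UTC.
Add 4 hours and 35 minutes layover in Marquesas → 21:33 UTC.
Add 13 hours and 35 minutes leg 3 → 11:08 UTC (Jan 13).
St. John's is UTC−3:30, so local arrival = 11:08 − 3:30 = 07:38 on Jan 13.

07:38 on January 13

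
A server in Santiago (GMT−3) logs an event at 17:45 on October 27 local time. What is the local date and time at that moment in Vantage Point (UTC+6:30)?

Vantage Point is 9:30 ahead of Santiago.
Shift by the zone difference: 17:45 + 9:30 = 03:15 on Oct 28 in Vantage Point.

03:15 on Oct 28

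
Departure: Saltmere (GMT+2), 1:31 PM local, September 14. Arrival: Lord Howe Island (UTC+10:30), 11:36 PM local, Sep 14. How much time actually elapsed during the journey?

1 hour 35 minutes

Departure in UTC: 1:31 PM − 2:00 = 11:31 AM on Sep 14.
Arrival in UTC: 11:36 PM − 10:30 = 1:06 PM on Sep 14.
Elapsed = 1:06 PM − 11:31 AM = 1 hour 35 minutes.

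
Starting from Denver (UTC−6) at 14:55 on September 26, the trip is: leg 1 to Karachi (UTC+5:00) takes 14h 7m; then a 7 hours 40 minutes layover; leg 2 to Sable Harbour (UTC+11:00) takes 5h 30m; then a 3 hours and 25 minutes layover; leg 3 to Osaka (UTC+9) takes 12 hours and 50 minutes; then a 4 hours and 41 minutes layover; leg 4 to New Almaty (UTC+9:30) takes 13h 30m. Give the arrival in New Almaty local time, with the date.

Convert departure to UTC: 14:55 + 6:00 = 20:55 UTC on Sep 26.
Add 14 hours 7 minutes leg 1 → 11:02 UTC (Sep 27).
Add 7 hours 40 minutes layover in Karachi → 18:42 UTC.
Add 5 hours 30 minutes leg 2 → 00:12 UTC (Sep 28).
Add 3 hours 25 minutes layover in Sable Harbour → 03:37 UTC.
Add 12 hours 50 minutes leg 3 → 16:27 UTC.
Add 4 hours and 41 minutes layover in Osaka → 21:08 UTC.
Add 13 hours and 30 minutes leg 4 → 10:38 UTC (Sep 29).
New Almaty is UTC+9:30, so local arrival = 10:38 + 9:30 = 20:08 on Sep 29.

20:08 on September 29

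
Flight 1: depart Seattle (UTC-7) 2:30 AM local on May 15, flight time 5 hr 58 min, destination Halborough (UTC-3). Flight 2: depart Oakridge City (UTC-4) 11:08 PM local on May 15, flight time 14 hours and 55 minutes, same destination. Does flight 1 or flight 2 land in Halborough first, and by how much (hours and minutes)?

Flight 1 in UTC: 2:30 AM + 7:00 = 9:30 AM on May 15.
+5 hours 58 minutes → arrive 3:28 PM UTC on May 15.
Flight 2 in UTC: 11:08 PM + 4:00 = 3:08 AM on May 16.
+14 hours 55 minutes → arrive 6:03 PM UTC on May 16.
Flight 1 lands earlier by 26 hours 35 minutes.

the first, by 26 hours 35 minutes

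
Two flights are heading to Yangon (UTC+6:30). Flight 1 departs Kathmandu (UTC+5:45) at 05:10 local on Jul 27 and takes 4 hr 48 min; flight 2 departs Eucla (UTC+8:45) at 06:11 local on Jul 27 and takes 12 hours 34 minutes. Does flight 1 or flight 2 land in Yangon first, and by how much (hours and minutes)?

Flight 1 in UTC: 05:10 − 5:45 = 23:25 on Jul 26.
+4 hours and 48 minutes → arrive 04:13 UTC on Jul 27.
Flight 2 in UTC: 06:11 − 8:45 = 21:26 on Jul 26.
+12 hours and 34 minutes → arrive 10:00 UTC on Jul 27.
Flight 1 lands earlier by 5 hours 47 minutes.

the first, by 5 hours 47 minutes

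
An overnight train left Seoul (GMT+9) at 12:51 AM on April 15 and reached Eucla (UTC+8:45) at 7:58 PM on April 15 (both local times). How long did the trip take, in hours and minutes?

Eucla is 0:15 behind Seoul.
Clock-face elapsed time (ignoring zones) is 19 hours 7 minutes.
Actual elapsed = 19 hours 7 minutes + 0:15 = 19 hours 22 minutes.

19 hours 22 minutes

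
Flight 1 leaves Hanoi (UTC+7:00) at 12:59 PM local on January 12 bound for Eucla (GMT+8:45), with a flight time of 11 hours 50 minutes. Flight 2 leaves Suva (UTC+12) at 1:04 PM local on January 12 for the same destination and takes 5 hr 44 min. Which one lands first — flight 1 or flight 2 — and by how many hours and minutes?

the second, by 11 hours 1 minute

Flight 1 in UTC: 12:59 PM − 7:00 = 5:59 AM on Jan 12.
+11 hours and 50 minutes → arrive 5:49 PM UTC on Jan 12.
Flight 2 in UTC: 1:04 PM − 12:00 = 1:04 AM on Jan 12.
+5 hours and 44 minutes → arrive 6:48 AM UTC on Jan 12.
Flight 2 lands earlier by 11 hours 1 minute.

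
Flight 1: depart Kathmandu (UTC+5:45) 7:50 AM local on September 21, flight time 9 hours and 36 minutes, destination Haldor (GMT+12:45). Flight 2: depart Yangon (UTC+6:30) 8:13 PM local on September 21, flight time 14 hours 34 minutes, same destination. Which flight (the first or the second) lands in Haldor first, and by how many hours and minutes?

Flight 1 in UTC: 7:50 AM − 5:45 = 2:05 AM on Sep 21.
+9 hours and 36 minutes → arrive 11:41 AM UTC on Sep 21.
Flight 2 in UTC: 8:13 PM − 6:30 = 1:43 PM on Sep 21.
+14 hours and 34 minutes → arrive 4:17 AM UTC on Sep 22.
Flight 1 lands earlier by 16 hours 36 minutes.

the first, by 16 hours 36 minutes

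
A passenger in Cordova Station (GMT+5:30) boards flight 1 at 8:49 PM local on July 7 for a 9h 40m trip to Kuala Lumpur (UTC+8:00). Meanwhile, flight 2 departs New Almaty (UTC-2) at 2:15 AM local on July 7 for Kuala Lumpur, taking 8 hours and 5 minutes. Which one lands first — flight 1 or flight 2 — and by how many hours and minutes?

the second, by 12 hours 39 minutes

Flight 1 in UTC: 8:49 PM − 5:30 = 3:19 PM on Jul 7.
+9 hours 40 minutes → arrive 12:59 AM UTC on Jul 8.
Flight 2 in UTC: 2:15 AM + 2:00 = 4:15 AM on Jul 7.
+8 hours 5 minutes → arrive 12:20 PM UTC on Jul 7.
Flight 2 lands earlier by 12 hours 39 minutes.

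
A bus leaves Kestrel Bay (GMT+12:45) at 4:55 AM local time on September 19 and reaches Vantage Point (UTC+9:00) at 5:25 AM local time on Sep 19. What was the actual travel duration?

Departure in UTC: 4:55 AM − 12:45 = 4:10 PM on Sep 18.
Arrival in UTC: 5:25 AM − 9:00 = 8:25 PM on Sep 18.
Elapsed = 8:25 PM − 4:10 PM = 4 hours 15 minutes.

4 hours 15 minutes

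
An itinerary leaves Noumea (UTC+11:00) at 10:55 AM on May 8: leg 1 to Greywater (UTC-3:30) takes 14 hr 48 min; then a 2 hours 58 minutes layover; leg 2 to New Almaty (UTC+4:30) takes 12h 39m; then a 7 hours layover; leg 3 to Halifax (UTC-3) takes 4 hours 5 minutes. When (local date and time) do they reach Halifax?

2:25 PM on May 9

Convert departure to UTC: 10:55 AM − 11:00 = 11:55 PM UTC on May 7.
Add 14 hours 48 minutes leg 1 → 2:43 PM UTC (May 8).
Add 2 hours 58 minutes layover in Greywater → 5:41 PM UTC.
Add 12 hours and 39 minutes leg 2 → 6:20 AM UTC (May 9).
Add 7 hours layover in New Almaty → 1:20 PM UTC.
Add 4 hours 5 minutes leg 3 → 5:25 PM UTC.
Halifax is UTC−3:00, so local arrival = 5:25 PM − 3:00 = 2:25 PM on May 9.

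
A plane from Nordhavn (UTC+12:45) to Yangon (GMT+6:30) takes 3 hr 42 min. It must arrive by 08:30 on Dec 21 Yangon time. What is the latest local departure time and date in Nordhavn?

Target arrival in UTC: 08:30 − 6:30 = 02:00 on Dec 21.
Subtract 3 hours 42 minutes → departure 22:18 UTC on Dec 20.
Nordhavn is UTC+12:45: 22:18 + 12:45 = 11:03 on Dec 21.

11:03 on December 21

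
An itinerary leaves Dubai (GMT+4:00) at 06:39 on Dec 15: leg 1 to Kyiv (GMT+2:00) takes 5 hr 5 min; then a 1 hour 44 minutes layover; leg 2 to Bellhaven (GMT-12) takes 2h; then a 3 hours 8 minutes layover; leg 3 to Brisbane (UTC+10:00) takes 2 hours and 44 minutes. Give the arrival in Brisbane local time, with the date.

Convert departure to UTC: 06:39 − 4:00 = 02:39 UTC on Dec 15.
Add 5 hours 5 minutes leg 1 → 07:44 UTC.
Add 1 hour and 44 minutes layover in Kyiv → 09:28 UTC.
Add 2 hours leg 2 → 11:28 UTC.
Add 3 hours and 8 minutes layover in Bellhaven → 14:36 UTC.
Add 2 hours and 44 minutes leg 3 → 17:20 UTC.
Brisbane is UTC+10:00, so local arrival = 17:20 + 10:00 = 03:20 on Dec 16.

03:20 on December 16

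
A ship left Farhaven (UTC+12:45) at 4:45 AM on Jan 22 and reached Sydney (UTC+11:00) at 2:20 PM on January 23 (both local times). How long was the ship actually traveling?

Sydney is 1:45 behind Farhaven.
Clock-face elapsed time (ignoring zones) is 33 hours 35 minutes.
Actual elapsed = 33 hours 35 minutes + 1:45 = 35 hours 20 minutes.

35 hours 20 minutes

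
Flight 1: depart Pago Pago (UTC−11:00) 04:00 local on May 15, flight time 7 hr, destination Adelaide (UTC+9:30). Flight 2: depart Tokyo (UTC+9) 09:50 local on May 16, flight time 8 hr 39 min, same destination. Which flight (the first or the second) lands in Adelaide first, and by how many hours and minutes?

the first, by 11 hours 29 minutes

Flight 1 in UTC: 04:00 + 11:00 = 15:00 on May 15.
+7 hours → arrive 22:00 UTC on May 15.
Flight 2 in UTC: 09:50 − 9:00 = 00:50 on May 16.
+8 hours 39 minutes → arrive 09:29 UTC on May 16.
Flight 1 lands earlier by 11 hours 29 minutes.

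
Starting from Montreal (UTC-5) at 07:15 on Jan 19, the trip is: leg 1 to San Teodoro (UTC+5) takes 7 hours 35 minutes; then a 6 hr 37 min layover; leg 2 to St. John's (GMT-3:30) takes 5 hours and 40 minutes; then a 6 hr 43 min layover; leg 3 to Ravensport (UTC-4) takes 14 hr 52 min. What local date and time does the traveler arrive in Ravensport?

01:42 on January 21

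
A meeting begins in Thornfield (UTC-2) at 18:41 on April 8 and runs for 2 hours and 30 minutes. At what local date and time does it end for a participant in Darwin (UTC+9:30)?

Convert start to UTC: 18:41 + 2:00 = 20:41 UTC on Apr 8.
Add 2 hours and 30 minutes duration → 23:11 UTC.
Darwin is UTC+9:30, so local end time = 23:11 + 9:30 = 08:41 on Apr 9.

08:41 on Apr 9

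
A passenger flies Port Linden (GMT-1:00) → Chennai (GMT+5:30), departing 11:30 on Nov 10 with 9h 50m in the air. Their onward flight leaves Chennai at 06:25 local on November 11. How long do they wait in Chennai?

Convert departure to UTC: 11:30 + 1:00 = 12:30 UTC on Nov 10.
Add 9 hours and 50 minutes flight time → 22:20 UTC.
Chennai is UTC+5:30, so local arrival = 22:20 + 5:30 = 03:50 on Nov 11.
Layover = 06:25 − 03:50 = 2 hours 35 minutes.

2 hours 35 minutes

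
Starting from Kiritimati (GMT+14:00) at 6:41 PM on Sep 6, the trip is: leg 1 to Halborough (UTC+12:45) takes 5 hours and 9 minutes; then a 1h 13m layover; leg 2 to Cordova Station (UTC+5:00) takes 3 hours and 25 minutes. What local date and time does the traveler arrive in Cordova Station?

Convert departure to UTC: 6:41 PM − 14:00 = 4:41 AM UTC on Sep 6.
Add 5 hours 9 minutes leg 1 → 9:50 AM UTC.
Add 1 hour and 13 minutes layover in Halborough → 11:03 AM UTC.
Add 3 hours and 25 minutes leg 2 → 2:28 PM UTC.
Cordova Station is UTC+5:00, so local arrival = 2:28 PM + 5:00 = 7:28 PM on Sep 6.

7:28 PM on September 6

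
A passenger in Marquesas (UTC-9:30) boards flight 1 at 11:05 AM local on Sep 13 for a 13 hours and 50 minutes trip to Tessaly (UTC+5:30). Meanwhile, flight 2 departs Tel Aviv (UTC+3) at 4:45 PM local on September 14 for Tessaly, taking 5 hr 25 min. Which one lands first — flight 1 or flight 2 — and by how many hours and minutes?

Flight 1 in UTC: 11:05 AM + 9:30 = 8:35 PM on Sep 13.
+13 hours and 50 minutes → arrive 10:25 AM UTC on Sep 14.
Flight 2 in UTC: 4:45 PM − 3:00 = 1:45 PM on Sep 14.
+5 hours 25 minutes → arrive 7:10 PM UTC on Sep 14.
Flight 1 lands earlier by 8 hours 45 minutes.

the first, by 8 hours 45 minutes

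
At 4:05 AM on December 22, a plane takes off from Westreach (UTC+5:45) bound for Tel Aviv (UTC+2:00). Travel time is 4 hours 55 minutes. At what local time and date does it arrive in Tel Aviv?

Convert departure to UTC: 4:05 AM − 5:45 = 10:20 PM UTC on Dec 21.
Add 4 hours and 55 minutes travel time → 3:15 AM UTC (Dec 22).
Tel Aviv is UTC+2:00, so local arrival = 3:15 AM + 2:00 = 5:15 AM on Dec 22.

5:15 AM on Dec 22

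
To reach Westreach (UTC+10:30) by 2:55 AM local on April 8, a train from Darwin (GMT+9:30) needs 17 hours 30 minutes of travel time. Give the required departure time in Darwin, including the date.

Target arrival in UTC: 2:55 AM − 10:30 = 4:25 PM on Apr 7.
Subtract 17 hours 30 minutes → departure 10:55 PM UTC on Apr 6.
Darwin is UTC+9:30: 10:55 PM + 9:30 = 8:25 AM on Apr 7.

8:25 AM on April 7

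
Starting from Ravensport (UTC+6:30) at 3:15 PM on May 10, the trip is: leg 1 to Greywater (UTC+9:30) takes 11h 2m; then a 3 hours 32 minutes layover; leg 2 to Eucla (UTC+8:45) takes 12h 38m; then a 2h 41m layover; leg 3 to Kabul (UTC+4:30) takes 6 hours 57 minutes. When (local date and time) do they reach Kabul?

Convert departure to UTC: 3:15 PM − 6:30 = 8:45 AM UTC on May 10.
Add 11 hours and 2 minutes leg 1 → 7:47 PM UTC.
Add 3 hours 32 minutes layover in Greywater → 11:19 PM UTC.
Add 12 hours and 38 minutes leg 2 → 11:57 AM UTC (May 11).
Add 2 hours and 41 minutes layover in Eucla → 2:38 PM UTC.
Add 6 hours 57 minutes leg 3 → 9:35 PM UTC.
Kabul is UTC+4:30, so local arrival = 9:35 PM + 4:30 = 2:05 AM on May 12.

2:05 AM on May 12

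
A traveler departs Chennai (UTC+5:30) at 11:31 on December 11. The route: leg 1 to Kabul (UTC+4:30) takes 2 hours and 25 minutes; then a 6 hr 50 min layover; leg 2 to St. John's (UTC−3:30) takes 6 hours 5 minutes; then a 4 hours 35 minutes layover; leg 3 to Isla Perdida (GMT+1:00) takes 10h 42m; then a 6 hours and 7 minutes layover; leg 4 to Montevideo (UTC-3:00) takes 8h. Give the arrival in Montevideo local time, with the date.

Convert departure to UTC: 11:31 − 5:30 = 06:01 UTC on Dec 11.
Add 2 hours and 25 minutes leg 1 → 08:26 UTC.
Add 6 hours and 50 minutes layover in Kabul → 15:16 UTC.
Add 6 hours 5 minutes leg 2 → 21:21 UTC.
Add 4 hours 35 minutes layover in St. John's → 01:56 UTC (Dec 12).
Add 10 hours and 42 minutes leg 3 → 12:38 UTC.
Add 6 hours and 7 minutes layover in Isla Perdida → 18:45 UTC.
Add 8 hours leg 4 → 02:45 UTC (Dec 13).
Montevideo is UTC−3:00, so local arrival = 02:45 − 3:00 = 23:45 on Dec 12.

23:45 on December 12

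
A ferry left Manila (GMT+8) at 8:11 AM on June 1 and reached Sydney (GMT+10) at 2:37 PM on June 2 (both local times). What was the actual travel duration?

28 hours 26 minutes

Sydney is 2:00 ahead of Manila.
Clock-face elapsed time (ignoring zones) is 30 hours 26 minutes.
Actual elapsed = 30 hours 26 minutes − 2:00 = 28 hours 26 minutes.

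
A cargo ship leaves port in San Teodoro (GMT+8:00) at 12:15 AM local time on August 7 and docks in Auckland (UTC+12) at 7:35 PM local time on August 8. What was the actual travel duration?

39 hours 20 minutes

Departure in UTC: 12:15 AM − 8:00 = 4:15 PM on Aug 6.
Arrival in UTC: 7:35 PM − 12:00 = 7:35 AM on Aug 8.
Elapsed = 7:35 AM − 4:15 PM (+2 days) = 39 hours 20 minutes.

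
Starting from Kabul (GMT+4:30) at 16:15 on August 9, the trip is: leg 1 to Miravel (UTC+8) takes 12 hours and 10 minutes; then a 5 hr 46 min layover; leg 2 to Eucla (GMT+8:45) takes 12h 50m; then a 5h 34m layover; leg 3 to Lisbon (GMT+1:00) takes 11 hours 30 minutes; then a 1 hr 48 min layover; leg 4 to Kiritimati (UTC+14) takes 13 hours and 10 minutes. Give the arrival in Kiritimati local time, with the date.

Convert departure to UTC: 16:15 − 4:30 = 11:45 UTC on Aug 9.
Add 12 hours and 10 minutes leg 1 → 23:55 UTC.
Add 5 hours 46 minutes layover in Miravel → 05:41 UTC (Aug 10).
Add 12 hours and 50 minutes leg 2 → 18:31 UTC.
Add 5 hours 34 minutes layover in Eucla → 00:05 UTC (Aug 11).
Add 11 hours and 30 minutes leg 3 → 11:35 UTC.
Add 1 hour and 48 minutes layover in Lisbon → 13:23 UTC.
Add 13 hours and 10 minutes leg 4 → 02:33 UTC (Aug 12).
Kiritimati is UTC+14:00, so local arrival = 02:33 + 14:00 = 16:33 on Aug 12.

16:33 on Aug 12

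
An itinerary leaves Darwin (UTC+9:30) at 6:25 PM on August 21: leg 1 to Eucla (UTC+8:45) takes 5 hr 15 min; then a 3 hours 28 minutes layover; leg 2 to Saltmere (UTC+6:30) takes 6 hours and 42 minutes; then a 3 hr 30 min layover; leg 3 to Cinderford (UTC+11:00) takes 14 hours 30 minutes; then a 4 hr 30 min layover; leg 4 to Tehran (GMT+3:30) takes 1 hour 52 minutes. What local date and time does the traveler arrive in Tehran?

Convert departure to UTC: 6:25 PM − 9:30 = 8:55 AM UTC on Aug 21.
Add 5 hours and 15 minutes leg 1 → 2:10 PM UTC.
Add 3 hours and 28 minutes layover in Eucla → 5:38 PM UTC.
Add 6 hours 42 minutes leg 2 → 12:20 AM UTC (Aug 22).
Add 3 hours 30 minutes layover in Saltmere → 3:50 AM UTC.
Add 14 hours 30 minutes leg 3 → 6:20 PM UTC.
Add 4 hours and 30 minutes layover in Cinderford → 10:50 PM UTC.
Add 1 hour 52 minutes leg 4 → 12:42 AM UTC (Aug 23).
Tehran is UTC+3:30, so local arrival = 12:42 AM + 3:30 = 4:12 AM on Aug 23.

4:12 AM on August 23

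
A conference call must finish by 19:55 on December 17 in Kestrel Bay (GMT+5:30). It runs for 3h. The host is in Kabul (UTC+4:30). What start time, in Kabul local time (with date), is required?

Target end time in UTC: 19:55 − 5:30 = 14:25 on Dec 17.
Subtract 3 hours → start 11:25 UTC on Dec 17.
Kabul is UTC+4:30: 11:25 + 4:30 = 15:55 on Dec 17.

15:55 on December 17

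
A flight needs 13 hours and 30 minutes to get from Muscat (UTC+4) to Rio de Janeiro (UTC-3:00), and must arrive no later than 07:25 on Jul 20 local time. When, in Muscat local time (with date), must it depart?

00:55 on Jul 20

Target arrival in UTC: 07:25 + 3:00 = 10:25 on Jul 20.
Subtract 13 hours 30 minutes → departure 20:55 UTC on Jul 19.
Muscat is UTC+4:00: 20:55 + 4:00 = 00:55 on Jul 20.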